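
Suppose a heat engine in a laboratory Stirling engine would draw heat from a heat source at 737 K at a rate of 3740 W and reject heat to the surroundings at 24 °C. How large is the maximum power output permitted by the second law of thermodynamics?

T_C = 24 °C → 24 + 273.15 = 297.15 K.
No engine can exceed the Carnot limit: η_max = 1 − T_C/T_H = 1 − 297.15/737.00 = 0.5968.
W_max = η_max · Q_H = 0.5968 × 3740 = 2232 W.

Ẇ_max ≈ 2232 W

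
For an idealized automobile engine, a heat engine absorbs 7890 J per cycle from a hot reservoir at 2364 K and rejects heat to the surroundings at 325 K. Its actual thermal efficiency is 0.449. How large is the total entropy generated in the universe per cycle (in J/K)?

W = η·Q_H = 0.449 × 7890 = 3543 J, so Q_C = Q_H − W = 4347 J.
Reservoir entropy changes: ΔS_H = −Q_H/T_H = −7890/2364.00 = -3.338 J/K and ΔS_C = +Q_C/T_C = 4347/325.00 = 13.38 J/K.
ΔS_univ = −Q_H/T_H + Q_C/T_C = 10.0 J/K (> 0, since η = 0.449 < η_Carnot = 0.863).

ΔS_univ ≈ 10.0 J/K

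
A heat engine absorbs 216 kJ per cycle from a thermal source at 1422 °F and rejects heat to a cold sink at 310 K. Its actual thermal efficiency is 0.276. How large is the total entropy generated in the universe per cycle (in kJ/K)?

ΔS_univ ≈ 0.2978 kJ/K

T_H = 1422 °F → (1422 − 32) × 5/9 = 772.22 °C = 1045.37 K.
W = η·Q_H = 0.276 × 216 = 59.62 kJ, so Q_C = Q_H − W = 156.4 kJ.
The hot reservoir loses entropy Q_H/T_H = 216/1045.37 = 0.2066 kJ/K; the cold reservoir gains Q_C/T_C = 156.4/310.00 = 0.5045 kJ/K.
ΔS_univ = −Q_H/T_H + Q_C/T_C = 0.2978 kJ/K (> 0, since η = 0.276 < η_Carnot = 0.703).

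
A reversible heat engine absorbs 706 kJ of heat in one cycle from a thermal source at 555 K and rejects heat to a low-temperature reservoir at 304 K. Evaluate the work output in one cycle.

Carnot efficiency: η = 1 − T_C/T_H = 1 − 304.00/555.00 = 0.4523.
W = η·Q_H = 0.4523 × 706 = 319 kJ.

W ≈ 319 kJ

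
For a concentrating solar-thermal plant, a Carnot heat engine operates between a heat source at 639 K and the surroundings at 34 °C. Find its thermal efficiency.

T_C = 34 °C → 34 + 273.15 = 307.15 K.
η_rev = 1 − T_C/T_H = 1 − 307.15/639.00 = 0.519.

η ≈ 0.519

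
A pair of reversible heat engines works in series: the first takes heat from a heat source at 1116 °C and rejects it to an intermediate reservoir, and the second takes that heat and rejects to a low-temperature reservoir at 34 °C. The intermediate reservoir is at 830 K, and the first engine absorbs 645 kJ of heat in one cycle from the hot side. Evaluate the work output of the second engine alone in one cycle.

W₂ ≈ 243 kJ

T_H = 1116 °C → 1116 + 273.15 = 1389.15 K.
T_C = 34 °C → 34 + 273.15 = 307.15 K.
Heat entering the second stage: Q_m = Q_H·(T_m/T_H) = 645 × 830.00/1389.15 = 385 kJ.
Second-stage efficiency η₂ = 1 − T_C/T_m = 1 − 307.15/830.00 = 0.6299, so W₂ = η₂·Q_m = 243 kJ.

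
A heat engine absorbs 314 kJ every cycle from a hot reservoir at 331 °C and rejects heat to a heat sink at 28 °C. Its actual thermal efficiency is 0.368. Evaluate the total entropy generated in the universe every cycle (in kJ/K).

ΔS_univ ≈ 0.139 kJ/K

T_H = 331 °C → 331 + 273.15 = 604.15 K.
T_C = 28 °C → 28 + 273.15 = 301.15 K.
W = η·Q_H = 0.368 × 314 = 115.6 kJ, so Q_C = Q_H − W = 198.4 kJ.
The hot reservoir loses entropy Q_H/T_H = 314/604.15 = 0.5197 kJ/K; the cold reservoir gains Q_C/T_C = 198.4/301.15 = 0.6590 kJ/K.
ΔS_univ = −Q_H/T_H + Q_C/T_C = 0.139 kJ/K (> 0, since η = 0.368 < η_Carnot = 0.502).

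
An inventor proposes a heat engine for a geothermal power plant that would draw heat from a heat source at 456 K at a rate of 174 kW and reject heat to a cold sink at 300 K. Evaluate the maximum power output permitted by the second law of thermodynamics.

No engine can exceed the Carnot limit: η_max = 1 − T_C/T_H = 1 − 300.00/456.00 = 0.3421.
W_max = η_max · Q_H = 0.3421 × 174 = 59.5 kW.

Ẇ_max ≈ 59.5 kW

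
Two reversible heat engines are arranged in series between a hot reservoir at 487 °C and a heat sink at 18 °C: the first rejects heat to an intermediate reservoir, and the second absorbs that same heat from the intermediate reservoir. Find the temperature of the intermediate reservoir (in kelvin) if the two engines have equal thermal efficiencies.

T_H = 487 °C → 487 + 273.15 = 760.15 K.
T_C = 18 °C → 18 + 273.15 = 291.15 K.
Equal efficiencies require 1 − T_m/T_H = 1 − T_C/T_m, i.e. T_m/T_H = T_C/T_m, so T_m = √(T_H·T_C) = √(760.15 × 291.15) = 470 K.

T_m ≈ 470 K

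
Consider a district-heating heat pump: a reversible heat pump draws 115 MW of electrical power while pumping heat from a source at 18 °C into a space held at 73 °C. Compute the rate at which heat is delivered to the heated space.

T_H = 73 °C → 73 + 273.15 = 346.15 K.
T_C = 18 °C → 18 + 273.15 = 291.15 K.
For a reversible heat pump, COP_HP = T_H/(T_H − T_C) = 346.15/55.00 = 6.2936.
Q_H = COP_HP · W = 6.2936 × 115 = 724 MW.

Q̇_H ≈ 724 MW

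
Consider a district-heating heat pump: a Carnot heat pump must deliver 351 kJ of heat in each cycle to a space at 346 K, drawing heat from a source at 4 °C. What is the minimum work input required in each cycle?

T_C = 4 °C → 4 + 273.15 = 277.15 K.
COP_HP = T_H/(T_H − T_C) = 346.00/68.85 = 5.0254.
W = Q_H/COP_HP = 351/5.0254 = 69.84 kJ.

W_in ≈ 69.84 kJ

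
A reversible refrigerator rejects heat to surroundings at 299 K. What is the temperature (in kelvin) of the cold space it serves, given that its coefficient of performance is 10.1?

T_C ≈ 272 K

COP_R = T_C/(T_H − T_C) ⇒ T_C = T_H·COP_R/(1 + COP_R) = 299.00 × 10.1/(1 + 10.1) = 272 K.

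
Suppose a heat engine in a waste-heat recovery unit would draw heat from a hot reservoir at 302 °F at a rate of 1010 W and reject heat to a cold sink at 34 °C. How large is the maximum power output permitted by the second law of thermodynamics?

T_H = 302 °F → (302 − 32) × 5/9 = 150.00 °C = 423.15 K.
T_C = 34 °C → 34 + 273.15 = 307.15 K.
By the Carnot theorem, η_max = 1 − T_C/T_H = 1 − 307.15/423.15 = 0.2741.
W_max = η_max · Q_H = 0.2741 × 1010 = 276.9 W.

Ẇ_max ≈ 276.9 W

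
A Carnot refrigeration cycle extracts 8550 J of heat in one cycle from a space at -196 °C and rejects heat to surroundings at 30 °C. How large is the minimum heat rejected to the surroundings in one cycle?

Q_H ≈ 33600 J

T_H = 30 °C → 30 + 273.15 = 303.15 K.
T_C = -196 °C → -196 + 273.15 = 77.15 K.
For a reversible cycle Q_H/Q_C = T_H/T_C, so Q_H = Q_C·T_H/T_C = 8550 × 303.15/77.15 = 33600 J.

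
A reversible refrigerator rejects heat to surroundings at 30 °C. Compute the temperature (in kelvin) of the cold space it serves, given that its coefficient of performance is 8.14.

T_H = 30 °C → 30 + 273.15 = 303.15 K.
COP_R = T_C/(T_H − T_C) ⇒ T_C = T_H·COP_R/(1 + COP_R) = 303.15 × 8.14/(1 + 8.14) = 270.0 K.

T_C ≈ 270.0 K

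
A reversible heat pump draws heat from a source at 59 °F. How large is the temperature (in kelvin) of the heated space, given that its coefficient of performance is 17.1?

T_H ≈ 306 K

T_C = 59 °F → (59 − 32) × 5/9 = 15.00 °C = 288.15 K.
COP_HP = T_H/(T_H − T_C) ⇒ T_H = T_C·COP_HP/(COP_HP − 1) = 288.15 × 17.1/(17.1 − 1) = 306 K.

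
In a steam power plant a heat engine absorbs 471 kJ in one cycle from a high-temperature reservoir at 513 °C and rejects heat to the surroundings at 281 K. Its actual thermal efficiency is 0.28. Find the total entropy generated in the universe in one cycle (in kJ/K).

ΔS_univ ≈ 0.608 kJ/K

T_H = 513 °C → 513 + 273.15 = 786.15 K.
W = η·Q_H = 0.28 × 471 = 131.9 kJ, so Q_C = Q_H − W = 339.1 kJ.
The hot reservoir loses entropy Q_H/T_H = 471/786.15 = 0.5991 kJ/K; the cold reservoir gains Q_C/T_C = 339.1/281.00 = 1.207 kJ/K.
ΔS_univ = −Q_H/T_H + Q_C/T_C = 0.608 kJ/K (> 0, since η = 0.28 < η_Carnot = 0.643).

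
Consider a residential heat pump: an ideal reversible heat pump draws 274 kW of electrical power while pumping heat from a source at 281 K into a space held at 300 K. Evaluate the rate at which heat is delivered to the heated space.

Q̇_H ≈ 4326 kW

The Carnot heat-pump COP is COP_HP = T_H/(T_H − T_C) = 300.00/19.00 = 15.7895.
Q_H = COP_HP · W = 15.7895 × 274 = 4326 kW.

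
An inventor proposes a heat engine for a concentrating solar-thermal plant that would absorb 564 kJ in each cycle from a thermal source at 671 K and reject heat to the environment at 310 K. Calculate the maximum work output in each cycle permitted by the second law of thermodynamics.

W_max ≈ 303 kJ

No engine can exceed the Carnot limit: η_max = 1 − T_C/T_H = 1 − 310.00/671.00 = 0.5380.
W_max = η_max · Q_H = 0.5380 × 564 = 303 kJ.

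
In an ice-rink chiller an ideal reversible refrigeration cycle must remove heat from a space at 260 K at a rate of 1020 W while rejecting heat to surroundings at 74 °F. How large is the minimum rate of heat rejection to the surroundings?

T_H = 74 °F → (74 − 32) × 5/9 = 23.33 °C = 296.48 K.
For a reversible cycle Q_H/Q_C = T_H/T_C, so Q_H = Q_C·T_H/T_C = 1020 × 296.48/260.00 = 1160 W.

Q̇_H ≈ 1160 W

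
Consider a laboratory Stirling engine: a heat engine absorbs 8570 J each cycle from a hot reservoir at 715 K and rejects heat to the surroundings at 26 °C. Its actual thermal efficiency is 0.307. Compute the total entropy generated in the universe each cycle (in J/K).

ΔS_univ ≈ 7.87 J/K

T_C = 26 °C → 26 + 273.15 = 299.15 K.
W = η·Q_H = 0.307 × 8570 = 2631 J, so Q_C = Q_H − W = 5939 J.
Entropy balance on the reservoirs: −Q_H/T_H = -11.99 J/K, +Q_C/T_C = 19.85 J/K.
ΔS_univ = −Q_H/T_H + Q_C/T_C = 7.87 J/K (> 0, since η = 0.307 < η_Carnot = 0.582).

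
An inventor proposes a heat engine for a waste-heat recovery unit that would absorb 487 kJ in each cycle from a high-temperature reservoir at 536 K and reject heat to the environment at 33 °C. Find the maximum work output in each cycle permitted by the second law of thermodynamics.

T_C = 33 °C → 33 + 273.15 = 306.15 K.
By the Carnot theorem, η_max = 1 − T_C/T_H = 1 − 306.15/536.00 = 0.4288.
W_max = η_max · Q_H = 0.4288 × 487 = 208.8 kJ.

W_max ≈ 208.8 kJ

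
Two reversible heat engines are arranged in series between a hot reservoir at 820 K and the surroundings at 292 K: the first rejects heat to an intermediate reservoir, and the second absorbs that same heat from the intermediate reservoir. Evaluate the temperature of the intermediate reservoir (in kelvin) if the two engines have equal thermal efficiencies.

T_m ≈ 489.3 K

Equal efficiencies require 1 − T_m/T_H = 1 − T_C/T_m, i.e. T_m/T_H = T_C/T_m, so T_m = √(T_H·T_C) = √(820.00 × 292.00) = 489.3 K.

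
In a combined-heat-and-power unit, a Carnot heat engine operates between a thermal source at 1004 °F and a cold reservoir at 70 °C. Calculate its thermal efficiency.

T_H = 1004 °F → (1004 − 32) × 5/9 = 540.00 °C = 813.15 K.
T_C = 70 °C → 70 + 273.15 = 343.15 K.
The Carnot efficiency is η = 1 − T_C/T_H = 1 − 343.15/813.15 = 0.578.

η ≈ 0.578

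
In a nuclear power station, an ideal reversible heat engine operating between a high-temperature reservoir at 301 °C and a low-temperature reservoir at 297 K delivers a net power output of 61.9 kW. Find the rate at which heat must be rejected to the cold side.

Q̇_C ≈ 66.33 kW

T_H = 301 °C → 301 + 273.15 = 574.15 K.
Since the cycle is reversible, η = 1 − T_C/T_H = 1 − 297.00/574.15 = 0.4827.
Since Q_C/Q_H = T_C/T_H and Q_H = W/η, Q_C = W·T_C/(T_H − T_C) = 61.9 × 297.00/277.15 = 66.33 kW.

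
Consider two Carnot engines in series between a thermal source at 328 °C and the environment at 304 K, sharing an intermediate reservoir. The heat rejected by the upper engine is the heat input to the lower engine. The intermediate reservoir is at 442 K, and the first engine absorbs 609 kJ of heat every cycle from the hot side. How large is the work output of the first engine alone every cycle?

W₁ ≈ 161.2 kJ

T_H = 328 °C → 328 + 273.15 = 601.15 K.
First-stage efficiency η₁ = 1 − T_m/T_H = 1 − 442.00/601.15 = 0.2647.
W₁ = η₁·Q_H = 0.2647 × 609 = 161.2 kJ.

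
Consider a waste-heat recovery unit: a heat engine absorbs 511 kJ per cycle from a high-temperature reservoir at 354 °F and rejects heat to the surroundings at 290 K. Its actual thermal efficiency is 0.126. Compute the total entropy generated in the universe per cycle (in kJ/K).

ΔS_univ ≈ 0.4096 kJ/K

T_H = 354 °F → (354 − 32) × 5/9 = 178.89 °C = 452.04 K.
W = η·Q_H = 0.126 × 511 = 64.39 kJ, so Q_C = Q_H − W = 446.6 kJ.
Entropy balance on the reservoirs: −Q_H/T_H = -1.130 kJ/K, +Q_C/T_C = 1.540 kJ/K.
ΔS_univ = −Q_H/T_H + Q_C/T_C = 0.4096 kJ/K (> 0, since η = 0.126 < η_Carnot = 0.358).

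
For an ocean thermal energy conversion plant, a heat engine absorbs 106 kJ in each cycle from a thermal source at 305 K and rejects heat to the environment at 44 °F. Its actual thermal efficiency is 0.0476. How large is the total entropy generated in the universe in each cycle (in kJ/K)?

T_C = 44 °F → (44 − 32) × 5/9 = 6.67 °C = 279.82 K.
W = η·Q_H = 0.0476 × 106 = 5.046 kJ, so Q_C = Q_H − W = 101.0 kJ.
The hot reservoir loses entropy Q_H/T_H = 106/305.00 = 0.3475 kJ/K; the cold reservoir gains Q_C/T_C = 101.0/279.82 = 0.3608 kJ/K.
ΔS_univ = −Q_H/T_H + Q_C/T_C = 0.0132 kJ/K (> 0, since η = 0.0476 < η_Carnot = 0.083).

ΔS_univ ≈ 0.0132 kJ/K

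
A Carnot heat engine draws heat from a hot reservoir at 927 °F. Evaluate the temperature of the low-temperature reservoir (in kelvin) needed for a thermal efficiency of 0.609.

T_H = 927 °F → (927 − 32) × 5/9 = 497.22 °C = 770.37 K.
From η = 1 − T_C/T_H, T_C = T_H·(1 − η) = 770.37 × (1 − 0.609) = 301.2 K.

T_C ≈ 301.2 K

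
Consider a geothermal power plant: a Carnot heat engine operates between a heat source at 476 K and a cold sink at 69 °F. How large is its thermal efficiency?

η ≈ 0.383

T_C = 69 °F → (69 − 32) × 5/9 = 20.56 °C = 293.71 K.
The Carnot efficiency is η = 1 − T_C/T_H = 1 − 293.71/476.00 = 0.383.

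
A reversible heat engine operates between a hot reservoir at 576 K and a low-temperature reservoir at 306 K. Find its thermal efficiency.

For a reversible engine, η = 1 − T_C/T_H = 1 − 306.00/576.00 = 0.469.

η ≈ 0.469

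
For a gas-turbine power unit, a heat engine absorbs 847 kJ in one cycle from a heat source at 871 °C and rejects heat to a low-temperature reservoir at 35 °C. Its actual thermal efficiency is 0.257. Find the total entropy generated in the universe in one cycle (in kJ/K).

T_H = 871 °C → 871 + 273.15 = 1144.15 K.
T_C = 35 °C → 35 + 273.15 = 308.15 K.
W = η·Q_H = 0.257 × 847 = 217.7 kJ, so Q_C = Q_H − W = 629.3 kJ.
The hot reservoir loses entropy Q_H/T_H = 847/1144.15 = 0.7403 kJ/K; the cold reservoir gains Q_C/T_C = 629.3/308.15 = 2.042 kJ/K.
ΔS_univ = −Q_H/T_H + Q_C/T_C = 1.302 kJ/K (> 0, since η = 0.257 < η_Carnot = 0.731).

ΔS_univ ≈ 1.302 kJ/K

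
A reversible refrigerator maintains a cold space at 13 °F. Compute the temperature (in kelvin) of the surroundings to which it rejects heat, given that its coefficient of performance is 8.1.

T_C = 13 °F → (13 − 32) × 5/9 = -10.56 °C = 262.59 K.
COP_R = T_C/(T_H − T_C) ⇒ T_H = T_C·(1 + 1/COP_R) = 262.59 × (1 + 1/8.1) = 295 K.

T_H ≈ 295 K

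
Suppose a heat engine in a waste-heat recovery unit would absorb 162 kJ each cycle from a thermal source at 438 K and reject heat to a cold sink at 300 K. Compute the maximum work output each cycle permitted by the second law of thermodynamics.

The upper bound on efficiency is η_max = 1 − T_C/T_H = 1 − 300.00/438.00 = 0.3151.
W_max = η_max · Q_H = 0.3151 × 162 = 51.0 kJ.

W_max ≈ 51.0 kJ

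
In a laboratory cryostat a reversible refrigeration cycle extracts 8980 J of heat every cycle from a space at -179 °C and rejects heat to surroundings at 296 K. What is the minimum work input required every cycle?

W_in ≈ 19300 J

T_C = -179 °C → -179 + 273.15 = 94.15 K.
For a reversible refrigerator, COP_R = T_C/(T_H − T_C) = 94.15/201.85 = 0.4664.
W = Q_C/COP_R = 8980/0.4664 = 19300 J.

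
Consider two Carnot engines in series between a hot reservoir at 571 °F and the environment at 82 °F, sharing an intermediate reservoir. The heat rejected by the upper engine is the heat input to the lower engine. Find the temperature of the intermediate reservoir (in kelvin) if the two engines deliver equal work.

T_m ≈ 437 K

T_H = 571 °F → (571 − 32) × 5/9 = 299.44 °C = 572.59 K.
T_C = 82 °F → (82 − 32) × 5/9 = 27.78 °C = 300.93 K.
For reversible stages Q_m = Q_H·(T_m/T_H). Setting W₁ = Q_H(1 − T_m/T_H) equal to W₂ = Q_m(1 − T_C/T_m) = Q_H·(T_m − T_C)/T_H gives T_H − T_m = T_m − T_C, so T_m = (T_H + T_C)/2 = (572.59 + 300.93)/2 = 437 K.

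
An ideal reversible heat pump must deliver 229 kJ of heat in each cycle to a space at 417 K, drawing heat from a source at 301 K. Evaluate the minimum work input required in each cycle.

W_in ≈ 63.7 kJ

Reversible heating COP: COP_HP = T_H/(T_H − T_C) = 417.00/116.00 = 3.5948.
W = Q_H/COP_HP = 229/3.5948 = 63.7 kJ.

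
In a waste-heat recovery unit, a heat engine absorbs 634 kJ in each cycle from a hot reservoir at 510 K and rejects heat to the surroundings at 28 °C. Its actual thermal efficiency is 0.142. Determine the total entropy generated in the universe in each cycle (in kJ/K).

ΔS_univ ≈ 0.563 kJ/K

T_C = 28 °C → 28 + 273.15 = 301.15 K.
W = η·Q_H = 0.142 × 634 = 90.03 kJ, so Q_C = Q_H − W = 544.0 kJ.
The hot reservoir loses entropy Q_H/T_H = 634/510.00 = 1.243 kJ/K; the cold reservoir gains Q_C/T_C = 544.0/301.15 = 1.806 kJ/K.
ΔS_univ = −Q_H/T_H + Q_C/T_C = 0.563 kJ/K (> 0, since η = 0.142 < η_Carnot = 0.410).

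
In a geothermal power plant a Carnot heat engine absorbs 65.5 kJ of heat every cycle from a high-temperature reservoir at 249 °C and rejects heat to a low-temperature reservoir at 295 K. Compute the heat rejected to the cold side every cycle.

Q_C ≈ 37.01 kJ

T_H = 249 °C → 249 + 273.15 = 522.15 K.
For a reversible engine, η = 1 − T_C/T_H = 1 − 295.00/522.15 = 0.4350.
For a reversible cycle Q_C/Q_H = T_C/T_H, so Q_C = 65.5 × 295.00/522.15 = 37.01 kJ.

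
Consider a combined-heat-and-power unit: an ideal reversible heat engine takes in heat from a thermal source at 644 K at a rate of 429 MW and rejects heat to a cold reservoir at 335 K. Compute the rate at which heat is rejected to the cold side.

Q̇_C ≈ 223.2 MW

Since the cycle is reversible, η = 1 − T_C/T_H = 1 − 335.00/644.00 = 0.4798.
For a reversible cycle Q_C/Q_H = T_C/T_H, so Q_C = 429 × 335.00/644.00 = 223.2 MW.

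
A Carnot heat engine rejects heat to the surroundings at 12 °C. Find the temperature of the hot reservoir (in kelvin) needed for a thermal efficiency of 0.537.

T_H ≈ 616 K

T_C = 12 °C → 12 + 273.15 = 285.15 K.
From η = 1 − T_C/T_H, solving for T_H gives T_H = T_C/(1 − η) = 285.15/(1 − 0.537) = 616 K.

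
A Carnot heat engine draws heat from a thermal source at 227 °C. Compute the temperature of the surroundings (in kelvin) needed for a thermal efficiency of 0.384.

T_H = 227 °C → 227 + 273.15 = 500.15 K.
From η = 1 − T_C/T_H, T_C = T_H·(1 − η) = 500.15 × (1 − 0.384) = 308 K.

T_C ≈ 308 K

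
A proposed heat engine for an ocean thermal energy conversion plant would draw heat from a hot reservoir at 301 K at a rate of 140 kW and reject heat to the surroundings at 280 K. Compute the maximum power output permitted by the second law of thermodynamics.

The upper bound on efficiency is η_max = 1 − T_C/T_H = 1 − 280.00/301.00 = 0.0698.
W_max = η_max · Q_H = 0.0698 × 140 = 9.77 kW.

Ẇ_max ≈ 9.77 kW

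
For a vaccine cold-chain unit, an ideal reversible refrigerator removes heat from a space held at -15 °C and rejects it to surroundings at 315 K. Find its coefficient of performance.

COP_R ≈ 4.54

T_C = -15 °C → -15 + 273.15 = 258.15 K.
The reversible coefficient of performance is COP_R = T_C/(T_H − T_C) = 258.15/(315.00 − 258.15) = 4.54.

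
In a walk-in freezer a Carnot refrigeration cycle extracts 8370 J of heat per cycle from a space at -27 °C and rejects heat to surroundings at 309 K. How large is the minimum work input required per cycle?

T_C = -27 °C → -27 + 273.15 = 246.15 K.
For a reversible refrigerator, COP_R = T_C/(T_H − T_C) = 246.15/62.85 = 3.9165.
W = Q_C/COP_R = 8370/3.9165 = 2137 J.

W_in ≈ 2137 J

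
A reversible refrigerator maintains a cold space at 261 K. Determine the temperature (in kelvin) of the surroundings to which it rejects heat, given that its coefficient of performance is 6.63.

COP_R = T_C/(T_H − T_C) ⇒ T_H = T_C·(1 + 1/COP_R) = 261.00 × (1 + 1/6.63) = 300.4 K.

T_H ≈ 300.4 K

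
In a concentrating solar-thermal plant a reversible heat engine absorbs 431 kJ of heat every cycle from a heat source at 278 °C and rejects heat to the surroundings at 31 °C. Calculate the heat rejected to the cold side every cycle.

T_H = 278 °C → 278 + 273.15 = 551.15 K.
T_C = 31 °C → 31 + 273.15 = 304.15 K.
For a reversible engine, η = 1 − T_C/T_H = 1 − 304.15/551.15 = 0.4482.
For a reversible cycle Q_C/Q_H = T_C/T_H, so Q_C = 431 × 304.15/551.15 = 237.8 kJ.

Q_C ≈ 237.8 kJ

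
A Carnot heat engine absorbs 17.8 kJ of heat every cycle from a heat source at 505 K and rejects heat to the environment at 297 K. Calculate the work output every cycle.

W ≈ 7.33 kJ

η_rev = 1 − T_C/T_H = 1 − 297.00/505.00 = 0.4119.
W = η·Q_H = 0.4119 × 17.8 = 7.33 kJ.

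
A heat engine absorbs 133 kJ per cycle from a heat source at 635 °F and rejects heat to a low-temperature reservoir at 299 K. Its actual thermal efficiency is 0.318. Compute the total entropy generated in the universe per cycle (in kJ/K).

T_H = 635 °F → (635 − 32) × 5/9 = 335.00 °C = 608.15 K.
W = η·Q_H = 0.318 × 133 = 42.29 kJ, so Q_C = Q_H − W = 90.71 kJ.
Entropy balance on the reservoirs: −Q_H/T_H = -0.2187 kJ/K, +Q_C/T_C = 0.3034 kJ/K.
ΔS_univ = −Q_H/T_H + Q_C/T_C = 0.08467 kJ/K (> 0, since η = 0.318 < η_Carnot = 0.508).

ΔS_univ ≈ 0.08467 kJ/K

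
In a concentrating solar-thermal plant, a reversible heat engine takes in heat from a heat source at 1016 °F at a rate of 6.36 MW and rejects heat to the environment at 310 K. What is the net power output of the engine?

Ẇ ≈ 3.96 MW

T_H = 1016 °F → (1016 − 32) × 5/9 = 546.67 °C = 819.82 K.
η_rev = 1 − T_C/T_H = 1 − 310.00/819.82 = 0.6219.
W = η·Q_H = 0.6219 × 6.36 = 3.96 MW.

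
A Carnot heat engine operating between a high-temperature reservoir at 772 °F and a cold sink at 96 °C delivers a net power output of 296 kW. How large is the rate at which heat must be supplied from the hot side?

Q̇_H ≈ 643 kW

T_H = 772 °F → (772 − 32) × 5/9 = 411.11 °C = 684.26 K.
T_C = 96 °C → 96 + 273.15 = 369.15 K.
Carnot efficiency: η = 1 − T_C/T_H = 1 − 369.15/684.26 = 0.4605.
Q_H = W/η = 296/0.4605 = 643 kW.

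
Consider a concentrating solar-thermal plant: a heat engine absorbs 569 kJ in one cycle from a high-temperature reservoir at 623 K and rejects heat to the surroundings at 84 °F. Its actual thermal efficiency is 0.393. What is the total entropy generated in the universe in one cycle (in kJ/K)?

T_C = 84 °F → (84 − 32) × 5/9 = 28.89 °C = 302.04 K.
W = η·Q_H = 0.393 × 569 = 223.6 kJ, so Q_C = Q_H − W = 345.4 kJ.
Reservoir entropy changes: ΔS_H = −Q_H/T_H = −569/623.00 = -0.9133 kJ/K and ΔS_C = +Q_C/T_C = 345.4/302.04 = 1.144 kJ/K.
ΔS_univ = −Q_H/T_H + Q_C/T_C = 0.230 kJ/K (> 0, since η = 0.393 < η_Carnot = 0.515).

ΔS_univ ≈ 0.230 kJ/K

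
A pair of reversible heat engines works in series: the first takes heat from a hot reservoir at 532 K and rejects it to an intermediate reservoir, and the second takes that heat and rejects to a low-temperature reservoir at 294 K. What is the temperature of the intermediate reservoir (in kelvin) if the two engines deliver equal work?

T_m ≈ 413 K

For reversible stages Q_m = Q_H·(T_m/T_H). Setting W₁ = Q_H(1 − T_m/T_H) equal to W₂ = Q_m(1 − T_C/T_m) = Q_H·(T_m − T_C)/T_H gives T_H − T_m = T_m − T_C, so T_m = (T_H + T_C)/2 = (532.00 + 294.00)/2 = 413 K.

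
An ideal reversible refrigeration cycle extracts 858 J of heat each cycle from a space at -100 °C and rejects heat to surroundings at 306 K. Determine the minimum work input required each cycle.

T_C = -100 °C → -100 + 273.15 = 173.15 K.
COP_R = T_C/(T_H − T_C) = 173.15/132.85 = 1.3033.
W = Q_C/COP_R = 858/1.3033 = 658 J.

W_in ≈ 658 J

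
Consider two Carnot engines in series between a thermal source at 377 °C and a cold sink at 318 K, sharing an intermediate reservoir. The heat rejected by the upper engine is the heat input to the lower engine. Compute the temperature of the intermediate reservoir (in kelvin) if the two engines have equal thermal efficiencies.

T_m ≈ 454.7 K

T_H = 377 °C → 377 + 273.15 = 650.15 K.
Equal efficiencies require 1 − T_m/T_H = 1 − T_C/T_m, i.e. T_m/T_H = T_C/T_m, so T_m = √(T_H·T_C) = √(650.15 × 318.00) = 454.7 K.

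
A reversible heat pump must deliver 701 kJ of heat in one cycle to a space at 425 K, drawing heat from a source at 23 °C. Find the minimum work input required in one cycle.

T_C = 23 °C → 23 + 273.15 = 296.15 K.
For a reversible heat pump, COP_HP = T_H/(T_H − T_C) = 425.00/128.85 = 3.2984.
W = Q_H/COP_HP = 701/3.2984 = 213 kJ.

W_in ≈ 213 kJ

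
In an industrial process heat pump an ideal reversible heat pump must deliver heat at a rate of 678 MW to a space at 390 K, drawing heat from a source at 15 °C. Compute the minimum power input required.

Ẇ_in ≈ 177.1 MW

T_C = 15 °C → 15 + 273.15 = 288.15 K.
For a reversible heat pump, COP_HP = T_H/(T_H − T_C) = 390.00/101.85 = 3.8292.
W = Q_H/COP_HP = 678/3.8292 = 177.1 MW.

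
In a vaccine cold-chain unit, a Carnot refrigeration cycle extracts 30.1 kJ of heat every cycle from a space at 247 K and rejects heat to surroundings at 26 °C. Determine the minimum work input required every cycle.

W_in ≈ 6.36 kJ

T_H = 26 °C → 26 + 273.15 = 299.15 K.
Carnot COP: COP_R = T_C/(T_H − T_C) = 247.00/52.15 = 4.7363.
W = Q_C/COP_R = 30.1/4.7363 = 6.36 kJ.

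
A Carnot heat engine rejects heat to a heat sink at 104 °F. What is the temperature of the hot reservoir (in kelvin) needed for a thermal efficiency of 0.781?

T_H ≈ 1430 K

T_C = 104 °F → (104 − 32) × 5/9 = 40.00 °C = 313.15 K.
From η = 1 − T_C/T_H, solving for T_H gives T_H = T_C/(1 − η) = 313.15/(1 − 0.781) = 1430 K.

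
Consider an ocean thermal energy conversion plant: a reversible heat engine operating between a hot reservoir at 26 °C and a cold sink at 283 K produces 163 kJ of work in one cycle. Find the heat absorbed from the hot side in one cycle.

T_H = 26 °C → 26 + 273.15 = 299.15 K.
Carnot efficiency: η = 1 − T_C/T_H = 1 − 283.00/299.15 = 0.0540.
Q_H = W/η = 163/0.0540 = 3020 kJ.

Q_H ≈ 3020 kJ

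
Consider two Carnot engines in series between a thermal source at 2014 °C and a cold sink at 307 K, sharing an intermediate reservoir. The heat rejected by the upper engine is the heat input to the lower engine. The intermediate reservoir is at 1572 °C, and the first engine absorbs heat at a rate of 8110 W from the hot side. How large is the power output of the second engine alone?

Ẇ₂ ≈ 5450 W

T_H = 2014 °C → 2014 + 273.15 = 2287.15 K.
T_m = 1572 °C → 1572 + 273.15 = 1845.15 K.
Heat entering the second stage: Q_m = Q_H·(T_m/T_H) = 8110 × 1845.15/2287.15 = 6540 W.
Second-stage efficiency η₂ = 1 − T_C/T_m = 1 − 307.00/1845.15 = 0.8336, so W₂ = η₂·Q_m = 5450 W.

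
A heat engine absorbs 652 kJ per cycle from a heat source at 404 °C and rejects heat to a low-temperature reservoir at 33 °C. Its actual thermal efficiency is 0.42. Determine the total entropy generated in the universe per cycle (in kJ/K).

T_H = 404 °C → 404 + 273.15 = 677.15 K.
T_C = 33 °C → 33 + 273.15 = 306.15 K.
W = η·Q_H = 0.42 × 652 = 273.8 kJ, so Q_C = Q_H − W = 378.2 kJ.
Reservoir entropy changes: ΔS_H = −Q_H/T_H = −652/677.15 = -0.9629 kJ/K and ΔS_C = +Q_C/T_C = 378.2/306.15 = 1.235 kJ/K.
ΔS_univ = −Q_H/T_H + Q_C/T_C = 0.272 kJ/K (> 0, since η = 0.42 < η_Carnot = 0.548).

ΔS_univ ≈ 0.272 kJ/K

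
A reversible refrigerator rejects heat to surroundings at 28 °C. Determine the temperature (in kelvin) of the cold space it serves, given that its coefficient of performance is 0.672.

T_C ≈ 121 K

T_H = 28 °C → 28 + 273.15 = 301.15 K.
COP_R = T_C/(T_H − T_C) ⇒ T_C = T_H·COP_R/(1 + COP_R) = 301.15 × 0.672/(1 + 0.672) = 121 K.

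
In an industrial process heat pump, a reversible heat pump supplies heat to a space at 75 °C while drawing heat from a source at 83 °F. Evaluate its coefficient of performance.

COP_HP ≈ 7.46

T_H = 75 °C → 75 + 273.15 = 348.15 K.
T_C = 83 °F → (83 − 32) × 5/9 = 28.33 °C = 301.48 K.
For a reversible heat pump, COP_HP = T_H/(T_H − T_C) = 348.15/(348.15 − 301.48) = 7.46.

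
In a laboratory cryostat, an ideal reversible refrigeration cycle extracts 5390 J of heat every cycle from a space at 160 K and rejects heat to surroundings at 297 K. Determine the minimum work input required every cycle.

COP_R = T_C/(T_H − T_C) = 160.00/137.00 = 1.1679.
W = Q_C/COP_R = 5390/1.1679 = 4620 J.

W_in ≈ 4620 J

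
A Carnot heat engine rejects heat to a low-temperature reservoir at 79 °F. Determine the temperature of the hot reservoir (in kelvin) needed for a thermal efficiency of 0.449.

T_C = 79 °F → (79 − 32) × 5/9 = 26.11 °C = 299.26 K.
From η = 1 − T_C/T_H, solving for T_H gives T_H = T_C/(1 − η) = 299.26/(1 − 0.449) = 543 K.

T_H ≈ 543 K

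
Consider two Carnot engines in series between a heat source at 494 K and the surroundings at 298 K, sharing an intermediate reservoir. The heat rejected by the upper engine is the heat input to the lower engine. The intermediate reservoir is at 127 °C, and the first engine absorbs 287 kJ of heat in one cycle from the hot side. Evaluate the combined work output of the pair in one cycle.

W_total ≈ 114 kJ

Two reversible stages in series are equivalent to a single Carnot engine between T_H and T_C, so η_total = 1 − T_C/T_H = 1 − 298.00/494.00 = 0.3968.
W_total = η_total · Q_H = 0.3968 × 287 = 114 kJ.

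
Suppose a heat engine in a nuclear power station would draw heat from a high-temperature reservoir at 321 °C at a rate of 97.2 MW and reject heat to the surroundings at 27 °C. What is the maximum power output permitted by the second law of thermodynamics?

T_H = 321 °C → 321 + 273.15 = 594.15 K.
T_C = 27 °C → 27 + 273.15 = 300.15 K.
The upper bound on efficiency is η_max = 1 − T_C/T_H = 1 − 300.15/594.15 = 0.4948.
W_max = η_max · Q_H = 0.4948 × 97.2 = 48.1 MW.

Ẇ_max ≈ 48.1 MW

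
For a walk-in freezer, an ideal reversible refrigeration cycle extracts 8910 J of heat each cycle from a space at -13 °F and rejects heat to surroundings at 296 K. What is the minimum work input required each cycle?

W_in ≈ 1718 J

T_C = -13 °F → (-13 − 32) × 5/9 = -25.00 °C = 248.15 K.
The reversible coefficient of performance is COP_R = T_C/(T_H − T_C) = 248.15/47.85 = 5.1860.
W = Q_C/COP_R = 8910/5.1860 = 1718 J.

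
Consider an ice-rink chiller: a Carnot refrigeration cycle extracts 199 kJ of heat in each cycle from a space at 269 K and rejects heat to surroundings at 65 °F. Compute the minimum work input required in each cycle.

W_in ≈ 16.6 kJ

T_H = 65 °F → (65 − 32) × 5/9 = 18.33 °C = 291.48 K.
Carnot COP: COP_R = T_C/(T_H − T_C) = 269.00/22.48 = 11.9644.
W = Q_C/COP_R = 199/11.9644 = 16.6 kJ.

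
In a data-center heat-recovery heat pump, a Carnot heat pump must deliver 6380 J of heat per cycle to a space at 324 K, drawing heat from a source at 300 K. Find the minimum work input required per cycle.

Reversible heating COP: COP_HP = T_H/(T_H − T_C) = 324.00/24.00 = 13.5000.
W = Q_H/COP_HP = 6380/13.5000 = 473 J.

W_in ≈ 473 J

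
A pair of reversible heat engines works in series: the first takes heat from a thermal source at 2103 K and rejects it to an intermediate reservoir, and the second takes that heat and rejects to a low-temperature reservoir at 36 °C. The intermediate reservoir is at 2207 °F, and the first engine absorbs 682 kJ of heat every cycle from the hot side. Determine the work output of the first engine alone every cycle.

W₁ ≈ 201.6 kJ

T_C = 36 °C → 36 + 273.15 = 309.15 K.
T_m = 2207 °F → (2207 − 32) × 5/9 = 1208.33 °C = 1481.48 K.
First-stage efficiency η₁ = 1 − T_m/T_H = 1 − 1481.48/2103.00 = 0.2955.
W₁ = η₁·Q_H = 0.2955 × 682 = 201.6 kJ.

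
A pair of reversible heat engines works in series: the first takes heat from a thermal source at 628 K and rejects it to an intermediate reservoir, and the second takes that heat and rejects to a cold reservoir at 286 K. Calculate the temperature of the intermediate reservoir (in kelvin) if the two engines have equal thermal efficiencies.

T_m ≈ 423.8 K

Equal efficiencies require 1 − T_m/T_H = 1 − T_C/T_m, i.e. T_m/T_H = T_C/T_m, so T_m = √(T_H·T_C) = √(628.00 × 286.00) = 423.8 K.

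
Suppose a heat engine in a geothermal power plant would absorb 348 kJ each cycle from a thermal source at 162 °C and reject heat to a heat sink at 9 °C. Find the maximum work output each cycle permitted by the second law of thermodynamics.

T_H = 162 °C → 162 + 273.15 = 435.15 K.
T_C = 9 °C → 9 + 273.15 = 282.15 K.
The upper bound on efficiency is η_max = 1 − T_C/T_H = 1 − 282.15/435.15 = 0.3516.
W_max = η_max · Q_H = 0.3516 × 348 = 122 kJ.

W_max ≈ 122 kJ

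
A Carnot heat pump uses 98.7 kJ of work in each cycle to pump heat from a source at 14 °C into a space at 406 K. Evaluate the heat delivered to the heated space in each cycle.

T_C = 14 °C → 14 + 273.15 = 287.15 K.
For a reversible heat pump, COP_HP = T_H/(T_H − T_C) = 406.00/118.85 = 3.4161.
Q_H = COP_HP · W = 3.4161 × 98.7 = 337.2 kJ.

Q_H ≈ 337.2 kJ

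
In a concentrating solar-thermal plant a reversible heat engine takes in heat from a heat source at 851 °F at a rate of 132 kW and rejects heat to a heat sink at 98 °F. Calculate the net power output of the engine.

T_H = 851 °F → (851 − 32) × 5/9 = 455.00 °C = 728.15 K.
T_C = 98 °F → (98 − 32) × 5/9 = 36.67 °C = 309.82 K.
η_rev = 1 − T_C/T_H = 1 − 309.82/728.15 = 0.5745.
W = η·Q_H = 0.5745 × 132 = 75.8 kW.

Ẇ ≈ 75.8 kW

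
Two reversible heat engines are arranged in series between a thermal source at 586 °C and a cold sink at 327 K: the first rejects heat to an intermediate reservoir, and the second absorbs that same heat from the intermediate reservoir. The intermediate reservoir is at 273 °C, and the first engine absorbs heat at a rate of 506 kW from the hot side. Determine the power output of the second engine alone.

Ẇ₂ ≈ 129 kW

T_H = 586 °C → 586 + 273.15 = 859.15 K.
T_m = 273 °C → 273 + 273.15 = 546.15 K.
Heat entering the second stage: Q_m = Q_H·(T_m/T_H) = 506 × 546.15/859.15 = 322 kW.
Second-stage efficiency η₂ = 1 − T_C/T_m = 1 − 327.00/546.15 = 0.4013, so W₂ = η₂·Q_m = 129 kW.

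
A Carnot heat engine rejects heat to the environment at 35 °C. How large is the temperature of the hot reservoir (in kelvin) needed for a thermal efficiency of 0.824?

T_H ≈ 1751 K

T_C = 35 °C → 35 + 273.15 = 308.15 K.
From η = 1 − T_C/T_H, solving for T_H gives T_H = T_C/(1 − η) = 308.15/(1 − 0.824) = 1751 K.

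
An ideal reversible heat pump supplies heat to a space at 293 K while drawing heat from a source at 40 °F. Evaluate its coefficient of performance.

T_C = 40 °F → (40 − 32) × 5/9 = 4.44 °C = 277.59 K.
COP_HP = T_H/(T_H − T_C) = 293.00/(293.00 − 277.59) = 19.02.

COP_HP ≈ 19.02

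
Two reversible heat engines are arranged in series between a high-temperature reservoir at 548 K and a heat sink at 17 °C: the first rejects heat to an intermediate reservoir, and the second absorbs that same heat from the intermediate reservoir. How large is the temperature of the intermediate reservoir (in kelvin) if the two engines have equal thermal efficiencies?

T_C = 17 °C → 17 + 273.15 = 290.15 K.
Equal efficiencies require 1 − T_m/T_H = 1 − T_C/T_m, i.e. T_m/T_H = T_C/T_m, so T_m = √(T_H·T_C) = √(548.00 × 290.15) = 399 K.

T_m ≈ 399 K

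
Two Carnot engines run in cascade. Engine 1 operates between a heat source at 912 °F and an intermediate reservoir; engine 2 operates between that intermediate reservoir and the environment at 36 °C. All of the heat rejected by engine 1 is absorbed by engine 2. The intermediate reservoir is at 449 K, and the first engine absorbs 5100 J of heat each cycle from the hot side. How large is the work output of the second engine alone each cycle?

T_H = 912 °F → (912 − 32) × 5/9 = 488.89 °C = 762.04 K.
T_C = 36 °C → 36 + 273.15 = 309.15 K.
Heat entering the second stage: Q_m = Q_H·(T_m/T_H) = 5100 × 449.00/762.04 = 3000 J.
Second-stage efficiency η₂ = 1 − T_C/T_m = 1 − 309.15/449.00 = 0.3115, so W₂ = η₂·Q_m = 936 J.

W₂ ≈ 936 J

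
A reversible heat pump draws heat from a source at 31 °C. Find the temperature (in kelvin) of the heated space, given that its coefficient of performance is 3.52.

T_C = 31 °C → 31 + 273.15 = 304.15 K.
COP_HP = T_H/(T_H − T_C) ⇒ T_H = T_C·COP_HP/(COP_HP − 1) = 304.15 × 3.52/(3.52 − 1) = 425 K.

T_H ≈ 425 K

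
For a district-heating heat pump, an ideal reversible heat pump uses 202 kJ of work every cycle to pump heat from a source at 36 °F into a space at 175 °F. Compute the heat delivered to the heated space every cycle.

T_H = 175 °F → (175 − 32) × 5/9 = 79.44 °C = 352.59 K.
T_C = 36 °F → (36 − 32) × 5/9 = 2.22 °C = 275.37 K.
COP_HP = T_H/(T_H − T_C) = 352.59/77.22 = 4.5660.
Q_H = COP_HP · W = 4.5660 × 202 = 922.3 kJ.

Q_H ≈ 922.3 kJ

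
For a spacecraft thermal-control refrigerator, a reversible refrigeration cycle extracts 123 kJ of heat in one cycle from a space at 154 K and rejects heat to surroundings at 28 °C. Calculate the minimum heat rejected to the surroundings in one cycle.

Q_H ≈ 241 kJ

T_H = 28 °C → 28 + 273.15 = 301.15 K.
For a reversible cycle Q_H/Q_C = T_H/T_C, so Q_H = Q_C·T_H/T_C = 123 × 301.15/154.00 = 241 kJ.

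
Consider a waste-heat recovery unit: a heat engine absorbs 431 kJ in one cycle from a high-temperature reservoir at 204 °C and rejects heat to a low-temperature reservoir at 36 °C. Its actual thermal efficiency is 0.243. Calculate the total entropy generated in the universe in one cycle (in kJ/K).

ΔS_univ ≈ 0.1521 kJ/K

T_H = 204 °C → 204 + 273.15 = 477.15 K.
T_C = 36 °C → 36 + 273.15 = 309.15 K.
W = η·Q_H = 0.243 × 431 = 104.7 kJ, so Q_C = Q_H − W = 326.3 kJ.
Reservoir entropy changes: ΔS_H = −Q_H/T_H = −431/477.15 = -0.9033 kJ/K and ΔS_C = +Q_C/T_C = 326.3/309.15 = 1.055 kJ/K.
ΔS_univ = −Q_H/T_H + Q_C/T_C = 0.1521 kJ/K (> 0, since η = 0.243 < η_Carnot = 0.352).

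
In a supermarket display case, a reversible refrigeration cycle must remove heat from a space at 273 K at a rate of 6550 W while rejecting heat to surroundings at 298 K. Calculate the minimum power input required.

Carnot COP: COP_R = T_C/(T_H − T_C) = 273.00/25.00 = 10.9200.
W = Q_C/COP_R = 6550/10.9200 = 600 W.

Ẇ_in ≈ 600 W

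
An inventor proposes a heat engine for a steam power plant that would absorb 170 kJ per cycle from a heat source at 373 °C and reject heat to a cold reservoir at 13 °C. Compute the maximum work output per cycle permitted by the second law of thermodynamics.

W_max ≈ 94.71 kJ

T_H = 373 °C → 373 + 273.15 = 646.15 K.
T_C = 13 °C → 13 + 273.15 = 286.15 K.
No engine can exceed the Carnot limit: η_max = 1 − T_C/T_H = 1 − 286.15/646.15 = 0.5571.
W_max = η_max · Q_H = 0.5571 × 170 = 94.71 kJ.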